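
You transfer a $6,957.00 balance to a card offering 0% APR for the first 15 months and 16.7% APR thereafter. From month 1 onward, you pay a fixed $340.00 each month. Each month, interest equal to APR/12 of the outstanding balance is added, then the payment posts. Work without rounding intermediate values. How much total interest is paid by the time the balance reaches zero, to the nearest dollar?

$88

Promo months 1–15 at r₀ = 0%/12 = 0; months 16+ at r₁ = 16.7%/12 = 0.0139167.
After month 15 (no interest yet): B = $6,957.00 − 15·$340.00 = $1,857.00.
Then at r₁ with $340.00/mo: n₂ = −ln(1 − r₁·B/P)/ln(1+r₁) ≈ 5.72 → 6 more payments.
Total paid = 20·$340.00 + $245.25 = $7,045.25; interest = $7,045.25 − $6,957.00 = $88.25.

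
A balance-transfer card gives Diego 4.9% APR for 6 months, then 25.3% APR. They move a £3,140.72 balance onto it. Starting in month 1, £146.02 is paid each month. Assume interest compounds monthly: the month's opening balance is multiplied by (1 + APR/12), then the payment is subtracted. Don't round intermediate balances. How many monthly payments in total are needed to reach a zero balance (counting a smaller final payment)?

26 months

Promo months 1–6 at r₀ = 4.9%/12 = 0.00408333; months 7+ at r₁ = 25.3%/12 = 0.0210833.
After month 6: iterate B ← B·(1+r₀) − £146.02 for 6 months → £2,333.34.
Then at r₁ with £146.02/mo: n₂ = −ln(1 − r₁·B/P)/ln(1+r₁) ≈ 19.69 → 20 more payments.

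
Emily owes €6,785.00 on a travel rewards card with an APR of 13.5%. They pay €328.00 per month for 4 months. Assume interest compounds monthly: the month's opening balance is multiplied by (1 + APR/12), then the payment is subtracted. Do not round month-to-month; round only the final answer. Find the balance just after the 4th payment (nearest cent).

Monthly rate r = 13.5%/12 = 1.125% = 0.01125.
Each month: B ← B·(1+r) − €328.00.
Month 1: interest €76.33; balance after payment €6,533.33.
Month 2: interest €73.50; balance after payment €6,278.83.
Month 3: interest €70.64; balance after payment €6,021.47.
Month 4: interest €67.74; balance after payment €5,761.21.

€5,761.21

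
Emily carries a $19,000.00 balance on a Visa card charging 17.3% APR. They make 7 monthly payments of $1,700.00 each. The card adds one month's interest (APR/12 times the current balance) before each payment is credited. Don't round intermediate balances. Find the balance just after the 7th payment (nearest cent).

$8,575.15

Monthly rate r = 17.3%/12 = 1.44167% = 0.0144167.
Each month: B ← B·(1+r) − $1,700.00.
Month 1: interest $273.92; balance after payment $17,573.92.
Month 2: interest $253.36; balance after payment $16,127.27.
Month 3: interest $232.50; balance after payment $14,659.78.
Month 4: interest $211.35; balance after payment $13,171.12.
Month 5: interest $189.88; balance after payment $11,661.00.
Month 6: interest $168.11; balance after payment $10,129.12.
Month 7: interest $146.03; balance after payment $8,575.15.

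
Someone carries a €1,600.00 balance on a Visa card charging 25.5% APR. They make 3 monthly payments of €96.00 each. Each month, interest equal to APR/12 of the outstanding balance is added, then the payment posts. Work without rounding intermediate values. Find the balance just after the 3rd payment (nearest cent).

Monthly rate r = 25.5%/12 = 2.125% = 0.02125.
Each month: B ← B·(1+r) − €96.00.
Month 1: interest €34.00; balance after payment €1,538.00.
Month 2: interest €32.68; balance after payment €1,474.68.
Month 3: interest €31.34; balance after payment €1,410.02.

€1,410.02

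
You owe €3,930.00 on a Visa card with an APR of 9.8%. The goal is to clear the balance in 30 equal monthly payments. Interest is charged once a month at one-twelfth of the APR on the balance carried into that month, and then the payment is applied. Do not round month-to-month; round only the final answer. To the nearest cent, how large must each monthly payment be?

Monthly rate r = 9.8%/12 = 0.816667% = 0.00816667.
Level-payment amortization: P = B₀·r / (1 − (1+r)^(−n)) = 3930.00·0.00816667 / (1 − 1.00817^(−30)).
Denominator 1 − (1+r)^(−30) = 0.216516281.
P = 32.095 / 0.216516281 ≈ 148.23.

€148.23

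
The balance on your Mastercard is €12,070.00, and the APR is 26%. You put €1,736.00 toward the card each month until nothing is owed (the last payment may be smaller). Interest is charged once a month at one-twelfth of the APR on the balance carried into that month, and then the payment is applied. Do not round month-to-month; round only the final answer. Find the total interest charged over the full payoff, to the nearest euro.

€1,158

Monthly rate r = 26%/12 = 2.16667% = 0.0216667.
Payoff takes n = ⌈−ln(1 − rB₀/P)/ln(1+r)⌉ = ⌈7.617⌉ = 8 payments; the last is €1,075.78.
Total paid = 7·€1,736.00 + €1,075.78 = €13,227.78.
Total interest = total paid − principal = €13,227.78 − €12,070.00 = €1,157.78.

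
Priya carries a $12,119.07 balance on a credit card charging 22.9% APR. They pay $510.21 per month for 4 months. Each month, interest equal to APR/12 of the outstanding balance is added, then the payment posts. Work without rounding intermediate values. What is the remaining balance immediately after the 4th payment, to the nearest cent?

$10,970.97

Monthly rate r = 22.9%/12 = 1.90833% = 0.0190833.
Each month: B ← B·(1+r) − $510.21.
Month 1: interest $231.27; balance after payment $11,840.13.
Month 2: interest $225.95; balance after payment $11,555.87.
Month 3: interest $220.52; balance after payment $11,266.19.
Month 4: interest $215.00; balance after payment $10,970.97.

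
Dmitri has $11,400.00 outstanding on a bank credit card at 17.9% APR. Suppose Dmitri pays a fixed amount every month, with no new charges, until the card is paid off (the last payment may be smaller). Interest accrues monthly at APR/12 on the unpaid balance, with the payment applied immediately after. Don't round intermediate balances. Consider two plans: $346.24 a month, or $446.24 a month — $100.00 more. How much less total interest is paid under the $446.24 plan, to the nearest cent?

$1,338.23

Monthly rate r = 17.9%/12 = 1.49167% = 0.0149167.
At $346.24/mo: n = ⌈−ln(1 − rB₀/P)/ln(1+r)⌉ = 46 payments (last $217.52); total interest = total paid − $11,400.00 = $4,398.32.
At $446.24/mo: 33 payments (last $180.41); total interest $3,060.09.
Interest saved = $4,398.32 − $3,060.09 = $1,338.23.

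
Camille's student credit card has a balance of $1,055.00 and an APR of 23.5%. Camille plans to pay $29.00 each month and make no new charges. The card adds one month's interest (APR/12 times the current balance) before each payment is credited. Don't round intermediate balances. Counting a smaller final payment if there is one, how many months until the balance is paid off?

65 payments

Monthly rate r = 23.5%/12 = 1.95833% = 0.0195833.
Recurrence: B ← B·(1+r) − $29.00.
Month 1: interest $20.66; balance after payment $1,046.66.
Month 2: interest $20.50; balance after payment $1,038.16.
Closed form: n = −ln(1 − rB₀/P)/ln(1+r) = −ln(0.28757)/ln(1.01958) ≈ 64.261, so the balance reaches zero during payment 65.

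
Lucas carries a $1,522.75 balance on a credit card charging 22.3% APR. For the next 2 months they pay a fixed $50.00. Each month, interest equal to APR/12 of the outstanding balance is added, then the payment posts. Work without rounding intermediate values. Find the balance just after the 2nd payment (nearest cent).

$1,478.94

Monthly rate r = 22.3%/12 = 1.85833% = 0.0185833.
Each month: B ← B·(1+r) − $50.00.
Month 1: interest $28.30; balance after payment $1,501.05.
Month 2: interest $27.89; balance after payment $1,478.94.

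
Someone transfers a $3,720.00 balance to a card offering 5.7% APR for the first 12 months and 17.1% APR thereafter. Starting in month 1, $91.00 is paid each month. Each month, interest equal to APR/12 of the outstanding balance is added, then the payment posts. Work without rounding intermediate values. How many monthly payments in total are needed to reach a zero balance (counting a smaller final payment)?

Promo months 1–12 at r₀ = 5.7%/12 = 0.00475; months 13+ at r₁ = 17.1%/12 = 0.01425.
After month 12: iterate B ← B·(1+r₀) − $91.00 for 12 months → $2,816.68.
Then at r₁ with $91.00/mo: n₂ = −ln(1 − r₁·B/P)/ln(1+r₁) ≈ 41.11 → 42 more payments.

54 payments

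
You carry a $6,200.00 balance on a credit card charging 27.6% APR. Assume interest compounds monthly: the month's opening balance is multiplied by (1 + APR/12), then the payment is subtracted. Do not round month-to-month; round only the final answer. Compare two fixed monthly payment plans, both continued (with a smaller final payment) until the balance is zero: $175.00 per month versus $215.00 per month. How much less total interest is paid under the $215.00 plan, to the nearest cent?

Monthly rate r = 27.6%/12 = 2.3% = 0.023.
At $175.00/mo: n = ⌈−ln(1 − rB₀/P)/ln(1+r)⌉ = 75 payments (last $30.34); total interest = total paid − $6,200.00 = $6,780.34.
At $215.00/mo: 48 payments (last $186.32); total interest $4,091.32.
Interest saved = $6,780.34 − $4,091.32 = $2,689.02.

$2,689.02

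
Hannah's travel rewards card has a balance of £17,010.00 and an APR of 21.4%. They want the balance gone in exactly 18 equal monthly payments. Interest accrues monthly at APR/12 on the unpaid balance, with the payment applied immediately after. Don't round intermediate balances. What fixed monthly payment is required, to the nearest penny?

£1,113.10

Monthly rate r = 21.4%/12 = 1.78333% = 0.0178333.
Level-payment amortization: P = B₀·r / (1 − (1+r)^(−n)) = 17010.00·0.0178333 / (1 − 1.01783^(−18)).
Denominator 1 − (1+r)^(−18) = 0.272521861.
P = 303.345 / 0.272521861 ≈ 1113.10.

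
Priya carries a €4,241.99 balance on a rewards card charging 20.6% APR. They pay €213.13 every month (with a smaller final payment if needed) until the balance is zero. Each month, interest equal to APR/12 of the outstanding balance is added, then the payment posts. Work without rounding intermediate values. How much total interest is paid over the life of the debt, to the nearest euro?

€993

Monthly rate r = 20.6%/12 = 1.71667% = 0.0171667.
Payoff takes n = ⌈−ln(1 − rB₀/P)/ln(1+r)⌉ = ⌈24.561⌉ = 25 payments; the last is €120.03.
Total paid = 24·€213.13 + €120.03 = €5,235.15.
Total interest = total paid − principal = €5,235.15 − €4,241.99 = €993.16.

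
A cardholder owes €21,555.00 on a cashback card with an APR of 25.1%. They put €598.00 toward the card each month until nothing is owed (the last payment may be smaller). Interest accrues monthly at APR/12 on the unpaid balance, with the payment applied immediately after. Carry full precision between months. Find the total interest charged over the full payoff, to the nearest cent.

Monthly rate r = 25.1%/12 = 2.09167% = 0.0209167.
Payoff takes n = ⌈−ln(1 − rB₀/P)/ln(1+r)⌉ = ⌈67.736⌉ = 68 payments; the last is €441.34.
Total paid = 67·€598.00 + €441.34 = €40,507.34.
Total interest = total paid − principal = €40,507.34 − €21,555.00 = €18,952.34.

€18,952.34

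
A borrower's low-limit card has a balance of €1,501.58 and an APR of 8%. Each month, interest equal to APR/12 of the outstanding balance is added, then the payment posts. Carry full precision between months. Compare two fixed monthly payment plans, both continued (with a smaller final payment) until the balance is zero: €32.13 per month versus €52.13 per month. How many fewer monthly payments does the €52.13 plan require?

Monthly rate r = 8%/12 = 0.666667% = 0.00666667.
At €32.13/mo: n = ⌈−ln(1 − rB₀/P)/ln(1+r)⌉ = 57 payments (last €6.00); total interest = total paid − €1,501.58 = €303.70.
At €52.13/mo: 33 payments (last €4.76); total interest €171.34.
Payments saved = 57 − 33 = 24.

24 fewer payments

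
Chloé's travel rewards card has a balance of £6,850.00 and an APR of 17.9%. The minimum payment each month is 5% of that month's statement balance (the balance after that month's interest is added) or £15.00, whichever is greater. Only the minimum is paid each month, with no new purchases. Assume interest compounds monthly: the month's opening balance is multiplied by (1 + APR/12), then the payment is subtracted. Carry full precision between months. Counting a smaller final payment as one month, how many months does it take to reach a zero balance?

110 months

Monthly rate r = 17.9%/12 = 1.49167% = 0.0149167.
While 5% of the post-interest balance exceeds £15.00, each month B ← (B·(1+r))·(1 − 0.05), i.e. B shrinks by the factor (1+r)·0.95 = 0.96417.
This holds for months 1–87. Entering month 88 the balance is £286.48; 5% of the post-interest balance is now below £15.00, so the flat £15.00 minimum applies from here.
From month 88 a fixed £15.00 at rate r clears £286.48 in 23 more payments. Total: 87 + 23 = 110 months.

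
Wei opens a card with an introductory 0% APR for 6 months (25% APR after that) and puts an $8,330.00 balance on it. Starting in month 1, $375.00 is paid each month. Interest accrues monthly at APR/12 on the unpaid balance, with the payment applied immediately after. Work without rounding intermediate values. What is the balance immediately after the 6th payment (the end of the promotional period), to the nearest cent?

$6,080.00

Promo months 1–6 at r₀ = 0%/12 = 0; months 7+ at r₁ = 25%/12 = 0.0208333.
After month 6 (no interest yet): B = $8,330.00 − 6·$375.00 = $6,080.00.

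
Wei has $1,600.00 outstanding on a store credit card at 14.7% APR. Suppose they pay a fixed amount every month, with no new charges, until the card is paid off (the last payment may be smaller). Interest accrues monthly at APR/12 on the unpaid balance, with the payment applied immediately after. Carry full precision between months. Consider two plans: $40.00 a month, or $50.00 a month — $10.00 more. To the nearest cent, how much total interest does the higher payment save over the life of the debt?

$168.78

Monthly rate r = 14.7%/12 = 1.225% = 0.01225.
At $40.00/mo: n = ⌈−ln(1 − rB₀/P)/ln(1+r)⌉ = 56 payments (last $12.17); total interest = total paid − $1,600.00 = $612.17.
At $50.00/mo: 41 payments (last $43.39); total interest $443.39.
Interest saved = $612.17 − $443.39 = $168.78.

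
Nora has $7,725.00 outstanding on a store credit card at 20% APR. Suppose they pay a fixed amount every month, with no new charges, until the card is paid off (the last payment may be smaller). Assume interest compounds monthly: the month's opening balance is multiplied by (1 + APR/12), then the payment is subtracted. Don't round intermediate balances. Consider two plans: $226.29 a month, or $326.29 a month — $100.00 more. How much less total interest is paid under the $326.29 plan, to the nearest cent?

Monthly rate r = 20%/12 = 1.66667% = 0.0166667.
At $226.29/mo: n = ⌈−ln(1 − rB₀/P)/ln(1+r)⌉ = 51 payments (last $206.73); total interest = total paid − $7,725.00 = $3,796.23.
At $326.29/mo: 31 payments (last $118.40); total interest $2,182.10.
Interest saved = $3,796.23 − $2,182.10 = $1,614.13.

$1,614.13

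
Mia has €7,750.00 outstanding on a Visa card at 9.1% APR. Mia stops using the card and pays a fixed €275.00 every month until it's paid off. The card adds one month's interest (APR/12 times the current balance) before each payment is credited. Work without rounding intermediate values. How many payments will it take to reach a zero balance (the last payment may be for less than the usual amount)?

32 payments

Monthly rate r = 9.1%/12 = 0.758333% = 0.00758333.
Recurrence: B ← B·(1+r) − €275.00.
Month 1: interest €58.77; balance after payment €7,533.77.
Month 2: interest €57.13; balance after payment €7,315.90.
Closed form: n = −ln(1 − rB₀/P)/ln(1+r) = −ln(0.78629)/ln(1.00758) ≈ 31.825, so the balance reaches zero during payment 32.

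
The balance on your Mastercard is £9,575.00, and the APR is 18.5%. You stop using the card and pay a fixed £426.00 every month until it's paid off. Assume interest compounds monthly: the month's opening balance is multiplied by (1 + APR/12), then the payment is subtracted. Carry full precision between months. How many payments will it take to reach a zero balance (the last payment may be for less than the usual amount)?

Monthly rate r = 18.5%/12 = 1.54167% = 0.0154167.
Recurrence: B ← B·(1+r) − £426.00.
Month 1: interest £147.61; balance after payment £9,296.61.
Month 2: interest £143.32; balance after payment £9,013.94.
Closed form: n = −ln(1 − rB₀/P)/ln(1+r) = −ln(0.65349)/ln(1.01542) ≈ 27.808, so the balance reaches zero during payment 28.

28 payments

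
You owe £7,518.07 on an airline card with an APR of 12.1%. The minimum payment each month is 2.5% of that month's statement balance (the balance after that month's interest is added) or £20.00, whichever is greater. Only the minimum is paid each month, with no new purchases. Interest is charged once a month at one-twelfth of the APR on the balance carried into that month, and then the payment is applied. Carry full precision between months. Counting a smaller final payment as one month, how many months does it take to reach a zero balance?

199 months

Monthly rate r = 12.1%/12 = 1.00833% = 0.0100833.
While 2.5% of the post-interest balance exceeds £20.00, each month B ← (B·(1+r))·(1 − 0.025), i.e. B shrinks by the factor (1+r)·0.975 = 0.98483.
This holds for months 1–148. Entering month 149 the balance is £782.81; 2.5% of the post-interest balance is now below £20.00, so the flat £20.00 minimum applies from here.
From month 149 a fixed £20.00 at rate r clears £782.81 in 51 more payments. Total: 148 + 51 = 199 months.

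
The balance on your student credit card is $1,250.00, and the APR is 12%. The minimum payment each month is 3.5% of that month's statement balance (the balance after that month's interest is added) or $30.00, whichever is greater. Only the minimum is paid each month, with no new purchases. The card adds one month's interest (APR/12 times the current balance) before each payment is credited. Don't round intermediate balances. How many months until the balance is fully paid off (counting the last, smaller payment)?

Monthly rate r = 12%/12 = 1% = 0.01.
While 3.5% of the post-interest balance exceeds $30.00, each month B ← (B·(1+r))·(1 − 0.035), i.e. B shrinks by the factor (1+r)·0.965 = 0.97465.
This holds for months 1–16. Entering month 17 the balance is $828.87; 3.5% of the post-interest balance is now below $30.00, so the flat $30.00 minimum applies from here.
From month 17 a fixed $30.00 at rate r clears $828.87 in 33 more payments. Total: 16 + 33 = 49 months.

49 months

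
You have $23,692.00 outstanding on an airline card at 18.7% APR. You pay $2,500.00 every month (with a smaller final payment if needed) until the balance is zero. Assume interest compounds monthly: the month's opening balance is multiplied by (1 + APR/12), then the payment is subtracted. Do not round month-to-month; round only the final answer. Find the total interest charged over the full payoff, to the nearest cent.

Monthly rate r = 18.7%/12 = 1.55833% = 0.0155833.
Payoff takes n = ⌈−ln(1 − rB₀/P)/ln(1+r)⌉ = ⌈10.334⌉ = 11 payments; the last is $838.83.
Total paid = 10·$2,500.00 + $838.83 = $25,838.83.
Total interest = total paid − principal = $25,838.83 − $23,692.00 = $2,146.83.

$2,146.83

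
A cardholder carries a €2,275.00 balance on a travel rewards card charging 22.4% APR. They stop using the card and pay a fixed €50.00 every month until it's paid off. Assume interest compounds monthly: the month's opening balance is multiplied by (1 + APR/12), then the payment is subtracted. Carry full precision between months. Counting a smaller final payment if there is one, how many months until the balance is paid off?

103 months

Monthly rate r = 22.4%/12 = 1.86667% = 0.0186667.
Recurrence: B ← B·(1+r) − €50.00.
Month 1: interest €42.47; balance after payment €2,267.47.
Month 2: interest €42.33; balance after payment €2,259.79.
Closed form: n = −ln(1 − rB₀/P)/ln(1+r) = −ln(0.15067)/ln(1.01867) ≈ 102.337, so the balance reaches zero during payment 103.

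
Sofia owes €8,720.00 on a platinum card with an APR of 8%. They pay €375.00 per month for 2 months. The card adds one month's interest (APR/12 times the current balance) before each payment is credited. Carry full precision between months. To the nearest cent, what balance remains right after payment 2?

Monthly rate r = 8%/12 = 0.666667% = 0.00666667.
Each month: B ← B·(1+r) − €375.00.
Month 1: interest €58.13; balance after payment €8,403.13.
Month 2: interest €56.02; balance after payment €8,084.15.

€8,084.15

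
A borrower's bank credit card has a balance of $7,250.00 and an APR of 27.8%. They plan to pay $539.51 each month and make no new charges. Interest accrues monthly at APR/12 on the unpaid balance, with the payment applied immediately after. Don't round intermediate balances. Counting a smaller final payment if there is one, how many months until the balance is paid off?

17 payments

Monthly rate r = 27.8%/12 = 2.31667% = 0.0231667.
Recurrence: B ← B·(1+r) − $539.51.
Month 1: interest $167.96; balance after payment $6,878.45.
Month 2: interest $159.35; balance after payment $6,498.29.
Closed form: n = −ln(1 − rB₀/P)/ln(1+r) = −ln(0.68868)/ln(1.02317) ≈ 16.285, so the balance reaches zero during payment 17.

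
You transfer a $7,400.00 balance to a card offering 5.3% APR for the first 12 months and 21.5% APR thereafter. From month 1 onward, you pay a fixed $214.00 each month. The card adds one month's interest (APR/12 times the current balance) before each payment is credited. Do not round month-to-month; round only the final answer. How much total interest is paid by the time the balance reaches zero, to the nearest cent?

$2,003.46

Promo months 1–12 at r₀ = 5.3%/12 = 0.00441667; months 13+ at r₁ = 21.5%/12 = 0.0179167.
After month 12: iterate B ← B·(1+r₀) − $214.00 for 12 months → $5,170.56.
Then at r₁ with $214.00/mo: n₂ = −ln(1 − r₁·B/P)/ln(1+r₁) ≈ 31.94 → 32 more payments.
Total paid = 43·$214.00 + $201.46 = $9,403.46; interest = $9,403.46 − $7,400.00 = $2,003.46.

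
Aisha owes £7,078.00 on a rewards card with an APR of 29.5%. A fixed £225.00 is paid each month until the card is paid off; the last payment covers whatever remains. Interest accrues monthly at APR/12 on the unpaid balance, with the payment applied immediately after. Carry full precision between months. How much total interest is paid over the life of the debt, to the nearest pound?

£6,674

Monthly rate r = 29.5%/12 = 2.45833% = 0.0245833.
Payoff takes n = ⌈−ln(1 − rB₀/P)/ln(1+r)⌉ = ⌈61.117⌉ = 62 payments; the last is £26.63.
Total paid = 61·£225.00 + £26.63 = £13,751.63.
Total interest = total paid − principal = £13,751.63 − £7,078.00 = £6,673.63.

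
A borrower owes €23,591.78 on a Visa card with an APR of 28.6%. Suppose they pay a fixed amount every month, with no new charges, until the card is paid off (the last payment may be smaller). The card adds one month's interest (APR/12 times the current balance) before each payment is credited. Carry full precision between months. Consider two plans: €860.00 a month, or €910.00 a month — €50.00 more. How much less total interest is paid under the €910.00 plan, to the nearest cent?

€1,561.51

Monthly rate r = 28.6%/12 = 2.38333% = 0.0238333.
At €860.00/mo: n = ⌈−ln(1 − rB₀/P)/ln(1+r)⌉ = 46 payments (last €30.61); total interest = total paid − €23,591.78 = €15,138.83.
At €910.00/mo: 41 payments (last €769.10); total interest €13,577.32.
Interest saved = €15,138.83 − €13,577.32 = €1,561.51.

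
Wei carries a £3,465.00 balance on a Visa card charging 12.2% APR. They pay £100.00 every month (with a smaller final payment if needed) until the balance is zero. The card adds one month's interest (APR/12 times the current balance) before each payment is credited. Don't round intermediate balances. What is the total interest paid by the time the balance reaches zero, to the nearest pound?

Monthly rate r = 12.2%/12 = 1.01667% = 0.0101667.
Payoff takes n = ⌈−ln(1 − rB₀/P)/ln(1+r)⌉ = ⌈42.934⌉ = 43 payments; the last is £93.40.
Total paid = 42·£100.00 + £93.40 = £4,293.40.
Total interest = total paid − principal = £4,293.40 − £3,465.00 = £828.40.

£828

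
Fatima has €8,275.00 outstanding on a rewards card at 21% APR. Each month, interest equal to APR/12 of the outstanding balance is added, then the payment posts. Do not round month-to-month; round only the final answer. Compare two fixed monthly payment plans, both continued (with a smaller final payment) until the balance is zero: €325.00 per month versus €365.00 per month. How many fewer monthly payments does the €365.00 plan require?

Monthly rate r = 21%/12 = 1.75% = 0.0175.
At €325.00/mo: n = ⌈−ln(1 − rB₀/P)/ln(1+r)⌉ = 34 payments (last €324.51); total interest = total paid − €8,275.00 = €2,774.51.
At €365.00/mo: 30 payments (last €48.91); total interest €2,358.91.
Payments saved = 34 − 30 = 4.

4 fewer payments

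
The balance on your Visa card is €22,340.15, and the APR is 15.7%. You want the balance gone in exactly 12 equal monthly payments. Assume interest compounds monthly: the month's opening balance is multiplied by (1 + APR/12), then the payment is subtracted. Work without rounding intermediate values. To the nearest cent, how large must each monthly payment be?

Monthly rate r = 15.7%/12 = 1.30833% = 0.0130833.
Level-payment amortization: P = B₀·r / (1 − (1+r)^(−n)) = 22340.15·0.0130833 / (1 − 1.01308^(−12)).
Denominator 1 − (1+r)^(−12) = 0.144425263.
P = 292.284 / 0.144425263 ≈ 2023.77.

€2,023.77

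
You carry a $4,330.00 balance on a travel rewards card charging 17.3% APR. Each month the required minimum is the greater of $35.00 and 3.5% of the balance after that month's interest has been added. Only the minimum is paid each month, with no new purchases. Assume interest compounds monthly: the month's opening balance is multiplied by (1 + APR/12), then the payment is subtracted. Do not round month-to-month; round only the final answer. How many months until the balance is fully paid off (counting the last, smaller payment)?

106 months

Monthly rate r = 17.3%/12 = 1.44167% = 0.0144167.
While 3.5% of the post-interest balance exceeds $35.00, each month B ← (B·(1+r))·(1 − 0.035), i.e. B shrinks by the factor (1+r)·0.965 = 0.97891.
This holds for months 1–70. Entering month 71 the balance is $973.97; 3.5% of the post-interest balance is now below $35.00, so the flat $35.00 minimum applies from here.
From month 71 a fixed $35.00 at rate r clears $973.97 in 36 more payments. Total: 70 + 36 = 106 months.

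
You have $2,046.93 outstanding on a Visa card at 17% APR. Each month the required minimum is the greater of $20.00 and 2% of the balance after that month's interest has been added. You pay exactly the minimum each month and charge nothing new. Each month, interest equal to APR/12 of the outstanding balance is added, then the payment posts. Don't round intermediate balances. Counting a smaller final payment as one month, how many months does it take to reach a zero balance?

205 months

Monthly rate r = 17%/12 = 1.41667% = 0.0141667.
While 2% of the post-interest balance exceeds $20.00, each month B ← (B·(1+r))·(1 − 0.02), i.e. B shrinks by the factor (1+r)·0.98 = 0.99388.
This holds for months 1–120. Entering month 121 the balance is $980.28; 2% of the post-interest balance is now below $20.00, so the flat $20.00 minimum applies from here.
From month 121 a fixed $20.00 at rate r clears $980.28 in 85 more payments. Total: 120 + 85 = 205 months.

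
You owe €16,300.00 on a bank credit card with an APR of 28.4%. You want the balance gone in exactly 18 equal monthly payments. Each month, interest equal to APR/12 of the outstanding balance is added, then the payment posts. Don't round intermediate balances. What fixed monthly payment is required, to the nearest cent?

€1,122.61

Monthly rate r = 28.4%/12 = 2.36667% = 0.0236667.
Level-payment amortization: P = B₀·r / (1 − (1+r)^(−n)) = 16300.00·0.0236667 / (1 − 1.02367^(−18)).
Denominator 1 − (1+r)^(−18) = 0.343634283.
P = 385.767 / 0.343634283 ≈ 1122.61.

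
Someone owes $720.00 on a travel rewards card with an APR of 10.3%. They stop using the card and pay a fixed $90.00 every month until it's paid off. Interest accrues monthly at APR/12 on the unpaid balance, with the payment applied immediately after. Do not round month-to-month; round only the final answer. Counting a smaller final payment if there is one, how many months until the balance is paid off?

Monthly rate r = 10.3%/12 = 0.858333% = 0.00858333.
Recurrence: B ← B·(1+r) − $90.00.
Month 1: interest $6.18; balance after payment $636.18.
Month 2: interest $5.46; balance after payment $551.64.
Closed form: n = −ln(1 − rB₀/P)/ln(1+r) = −ln(0.93133)/ln(1.00858) ≈ 8.323, so the balance reaches zero during payment 9.

9 months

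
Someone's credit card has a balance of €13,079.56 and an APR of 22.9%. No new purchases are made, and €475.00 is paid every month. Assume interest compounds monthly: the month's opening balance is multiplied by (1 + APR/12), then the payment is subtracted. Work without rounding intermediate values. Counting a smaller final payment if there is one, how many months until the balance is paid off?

Monthly rate r = 22.9%/12 = 1.90833% = 0.0190833.
Recurrence: B ← B·(1+r) − €475.00.
Month 1: interest €249.60; balance after payment €12,854.16.
Month 2: interest €245.30; balance after payment €12,624.46.
Closed form: n = −ln(1 − rB₀/P)/ln(1+r) = −ln(0.47452)/ln(1.01908) ≈ 39.434, so the balance reaches zero during payment 40.

40 payments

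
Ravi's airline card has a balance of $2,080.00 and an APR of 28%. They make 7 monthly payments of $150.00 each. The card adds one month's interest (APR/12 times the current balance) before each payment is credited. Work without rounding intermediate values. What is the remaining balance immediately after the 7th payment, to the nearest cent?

$1,318.04

Monthly rate r = 28%/12 = 2.33333% = 0.0233333.
Each month: B ← B·(1+r) − $150.00.
Month 1: interest $48.53; balance after payment $1,978.53.
Month 2: interest $46.17; balance after payment $1,874.70.
Month 3: interest $43.74; balance after payment $1,768.44.
Month 4: interest $41.26; balance after payment $1,659.71.
Month 5: interest $38.73; balance after payment $1,548.43.
Month 6: interest $36.13; balance after payment $1,434.56.
Month 7: interest $33.47; balance after payment $1,318.04.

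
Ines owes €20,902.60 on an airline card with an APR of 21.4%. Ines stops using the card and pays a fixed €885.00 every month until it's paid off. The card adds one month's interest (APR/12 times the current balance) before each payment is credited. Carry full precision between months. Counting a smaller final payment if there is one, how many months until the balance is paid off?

31 months

Monthly rate r = 21.4%/12 = 1.78333% = 0.0178333.
Recurrence: B ← B·(1+r) − €885.00.
Month 1: interest €372.76; balance after payment €20,390.36.
Month 2: interest €363.63; balance after payment €19,868.99.
Closed form: n = −ln(1 − rB₀/P)/ln(1+r) = −ln(0.5788)/ln(1.01783) ≈ 30.934, so the balance reaches zero during payment 31.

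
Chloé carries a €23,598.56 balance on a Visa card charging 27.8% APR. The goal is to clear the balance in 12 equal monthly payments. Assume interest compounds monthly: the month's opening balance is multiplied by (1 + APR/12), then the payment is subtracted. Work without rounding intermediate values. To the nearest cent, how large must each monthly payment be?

Monthly rate r = 27.8%/12 = 2.31667% = 0.0231667.
Level-payment amortization: P = B₀·r / (1 − (1+r)^(−n)) = 23598.56·0.0231667 / (1 − 1.02317^(−12)).
Denominator 1 − (1+r)^(−12) = 0.240297765.
P = 546.7 / 0.240297765 ≈ 2275.09.

€2,275.09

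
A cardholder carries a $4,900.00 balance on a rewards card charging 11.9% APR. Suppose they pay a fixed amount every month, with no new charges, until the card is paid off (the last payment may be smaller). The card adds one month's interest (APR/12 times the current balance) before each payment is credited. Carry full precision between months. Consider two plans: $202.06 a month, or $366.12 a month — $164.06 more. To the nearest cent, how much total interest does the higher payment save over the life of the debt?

$349.02

Monthly rate r = 11.9%/12 = 0.991667% = 0.00991667.
At $202.06/mo: n = ⌈−ln(1 − rB₀/P)/ln(1+r)⌉ = 28 payments (last $177.01); total interest = total paid − $4,900.00 = $732.63.
At $366.12/mo: 15 payments (last $157.93); total interest $383.61.
Interest saved = $732.63 − $383.61 = $349.02.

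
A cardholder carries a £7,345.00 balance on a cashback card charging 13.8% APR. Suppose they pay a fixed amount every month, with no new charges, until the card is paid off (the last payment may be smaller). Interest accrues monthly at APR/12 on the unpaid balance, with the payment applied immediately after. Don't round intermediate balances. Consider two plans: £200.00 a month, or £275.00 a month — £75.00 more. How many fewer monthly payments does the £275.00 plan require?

Monthly rate r = 13.8%/12 = 1.15% = 0.0115.
At £200.00/mo: n = ⌈−ln(1 − rB₀/P)/ln(1+r)⌉ = 48 payments (last £198.53); total interest = total paid − £7,345.00 = £2,253.53.
At £275.00/mo: 33 payments (last £25.34); total interest £1,480.34.
Payments saved = 48 − 33 = 15.

15 fewer payments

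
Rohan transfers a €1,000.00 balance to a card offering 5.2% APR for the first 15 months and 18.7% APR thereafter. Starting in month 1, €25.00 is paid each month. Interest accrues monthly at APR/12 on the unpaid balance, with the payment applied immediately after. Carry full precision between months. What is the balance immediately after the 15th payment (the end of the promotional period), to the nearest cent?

€680.42

Promo months 1–15 at r₀ = 5.2%/12 = 0.00433333; months 16+ at r₁ = 18.7%/12 = 0.0155833.
After month 15: iterate B ← B·(1+r₀) − €25.00 for 15 months → €680.42.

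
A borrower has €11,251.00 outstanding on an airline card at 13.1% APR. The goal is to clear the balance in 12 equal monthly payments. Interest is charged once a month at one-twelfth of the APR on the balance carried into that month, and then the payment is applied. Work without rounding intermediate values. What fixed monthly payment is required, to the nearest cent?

Monthly rate r = 13.1%/12 = 1.09167% = 0.0109167.
Level-payment amortization: P = B₀·r / (1 − (1+r)^(−n)) = 11251.00·0.0109167 / (1 − 1.01092^(−12)).
Denominator 1 − (1+r)^(−12) = 0.122159285.
P = 122.823 / 0.122159285 ≈ 1005.44.

€1,005.44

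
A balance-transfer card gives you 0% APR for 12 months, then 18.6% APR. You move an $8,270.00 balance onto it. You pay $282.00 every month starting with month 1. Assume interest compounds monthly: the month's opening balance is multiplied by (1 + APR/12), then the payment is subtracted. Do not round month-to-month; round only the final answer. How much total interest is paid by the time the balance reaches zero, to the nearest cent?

Promo months 1–12 at r₀ = 0%/12 = 0; months 13+ at r₁ = 18.6%/12 = 0.0155.
After month 12 (no interest yet): B = $8,270.00 − 12·$282.00 = $4,886.00.
Then at r₁ with $282.00/mo: n₂ = −ln(1 − r₁·B/P)/ln(1+r₁) ≈ 20.33 → 21 more payments.
Total paid = 32·$282.00 + $94.24 = $9,118.24; interest = $9,118.24 − $8,270.00 = $848.24.

$848.24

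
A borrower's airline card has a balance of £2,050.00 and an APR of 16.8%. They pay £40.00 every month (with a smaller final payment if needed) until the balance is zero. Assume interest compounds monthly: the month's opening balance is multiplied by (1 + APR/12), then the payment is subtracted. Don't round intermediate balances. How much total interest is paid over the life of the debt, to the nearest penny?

£1,586.89

Monthly rate r = 16.8%/12 = 1.4% = 0.014.
Payoff takes n = ⌈−ln(1 − rB₀/P)/ln(1+r)⌉ = ⌈90.922⌉ = 91 payments; the last is £36.89.
Total paid = 90·£40.00 + £36.89 = £3,636.89.
Total interest = total paid − principal = £3,636.89 − £2,050.00 = £1,586.89.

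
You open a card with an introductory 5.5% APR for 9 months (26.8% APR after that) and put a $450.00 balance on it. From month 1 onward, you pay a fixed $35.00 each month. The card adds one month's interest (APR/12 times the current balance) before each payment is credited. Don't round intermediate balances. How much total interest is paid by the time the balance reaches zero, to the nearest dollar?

Promo months 1–9 at r₀ = 5.5%/12 = 0.00458333; months 10+ at r₁ = 26.8%/12 = 0.0223333.
After month 9: iterate B ← B·(1+r₀) − $35.00 for 9 months → $148.07.
Then at r₁ with $35.00/mo: n₂ = −ln(1 − r₁·B/P)/ln(1+r₁) ≈ 4.49 → 5 more payments.
Total paid = 13·$35.00 + $17.37 = $472.37; interest = $472.37 − $450.00 = $22.37.

$22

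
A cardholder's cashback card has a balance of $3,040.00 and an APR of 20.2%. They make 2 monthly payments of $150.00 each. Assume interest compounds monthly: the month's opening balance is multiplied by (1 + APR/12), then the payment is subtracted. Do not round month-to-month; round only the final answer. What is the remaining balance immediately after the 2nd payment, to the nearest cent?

$2,840.68

Monthly rate r = 20.2%/12 = 1.68333% = 0.0168333.
Each month: B ← B·(1+r) − $150.00.
Month 1: interest $51.17; balance after payment $2,941.17.
Month 2: interest $49.51; balance after payment $2,840.68.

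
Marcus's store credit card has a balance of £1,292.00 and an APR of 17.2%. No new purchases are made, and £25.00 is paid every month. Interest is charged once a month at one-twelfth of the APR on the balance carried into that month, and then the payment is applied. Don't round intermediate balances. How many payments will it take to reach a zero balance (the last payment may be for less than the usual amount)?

Monthly rate r = 17.2%/12 = 1.43333% = 0.0143333.
Recurrence: B ← B·(1+r) − £25.00.
Month 1: interest £18.52; balance after payment £1,285.52.
Month 2: interest £18.43; balance after payment £1,278.94.
Closed form: n = −ln(1 − rB₀/P)/ln(1+r) = −ln(0.25925)/ln(1.01433) ≈ 94.856, so the balance reaches zero during payment 95.

95 payments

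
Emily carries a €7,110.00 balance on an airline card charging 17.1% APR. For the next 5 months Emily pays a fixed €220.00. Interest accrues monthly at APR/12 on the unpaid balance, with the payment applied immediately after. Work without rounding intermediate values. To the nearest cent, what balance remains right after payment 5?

Monthly rate r = 17.1%/12 = 1.425% = 0.01425.
Each month: B ← B·(1+r) − €220.00.
Month 1: interest €101.32; balance after payment €6,991.32.
Month 2: interest €99.63; balance after payment €6,870.94.
Month 3: interest €97.91; balance after payment €6,748.85.
Month 4: interest €96.17; balance after payment €6,625.03.
Month 5: interest €94.41; balance after payment €6,499.43.

€6,499.43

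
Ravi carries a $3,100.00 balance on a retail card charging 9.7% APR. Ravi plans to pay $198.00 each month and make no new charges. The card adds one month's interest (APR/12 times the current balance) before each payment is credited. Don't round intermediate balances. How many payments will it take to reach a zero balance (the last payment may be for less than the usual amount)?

17 months

Monthly rate r = 9.7%/12 = 0.808333% = 0.00808333.
Recurrence: B ← B·(1+r) − $198.00.
Month 1: interest $25.06; balance after payment $2,927.06.
Month 2: interest $23.66; balance after payment $2,752.72.
Closed form: n = −ln(1 − rB₀/P)/ln(1+r) = −ln(0.87344)/ln(1.00808) ≈ 16.807, so the balance reaches zero during payment 17.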